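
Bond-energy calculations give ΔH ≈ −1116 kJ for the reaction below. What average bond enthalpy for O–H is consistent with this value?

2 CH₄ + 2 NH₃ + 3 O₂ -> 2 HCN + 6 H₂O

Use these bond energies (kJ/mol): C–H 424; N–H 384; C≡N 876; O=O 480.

D(O–H) ≈ 471 kJ/mol

Let D be the O–H bond energy.
Σ(broken) = 8×424 + 6×384 + 3×480 = 7136
Σ(formed) = 2×876 + 2×424 + 12×D = 2600 + 12D
ΔH = Σ(broken) − Σ(formed) = (7136) − (2600 + 12D) = +4536 − 12D
Setting this equal to −1116 kJ gives 12D = 5652, so D = 471 kJ/mol.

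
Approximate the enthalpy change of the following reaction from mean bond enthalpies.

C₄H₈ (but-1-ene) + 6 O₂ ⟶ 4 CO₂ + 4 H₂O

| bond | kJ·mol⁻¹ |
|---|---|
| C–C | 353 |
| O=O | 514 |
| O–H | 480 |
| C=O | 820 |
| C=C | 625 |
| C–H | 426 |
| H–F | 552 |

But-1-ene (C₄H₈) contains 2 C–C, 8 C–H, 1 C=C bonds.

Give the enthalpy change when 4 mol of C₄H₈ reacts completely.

Bonds broken (reactants):
  C–C: 2 × 353 = 706
  C–H: 8 × 426 = 3408
  C=C: 1 × 625 = 625
  O=O: 6 × 514 = 3084
  Σ(broken) = 7823 kJ
Bonds formed (products):
  C=O: 8 × 820 = 6560
  O–H: 8 × 480 = 3840
  Σ(formed) = 10400 kJ
ΔH = Σ(broken) − Σ(formed) = 7823 − 10400 = −2577 kJ
For 4× the reaction as written: 4 × (−2577) = −10308 kJ

ΔH = −10308 kJ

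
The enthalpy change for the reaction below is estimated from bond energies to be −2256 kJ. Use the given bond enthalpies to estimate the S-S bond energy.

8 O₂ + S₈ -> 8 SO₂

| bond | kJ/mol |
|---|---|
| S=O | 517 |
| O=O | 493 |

D(S-S) ≈ 259 kJ/mol

Let D be the S-S bond energy.
Σ(broken) = 8×493 + 8×D = 3944 + 8D
Σ(formed) = 16×517 = 8272
ΔH = Σ(broken) − Σ(formed) = (3944 + 8D) − (8272) = −4328 + 8D
Setting this equal to −2256 kJ gives 8D = 2072, so D = 259 kJ/mol.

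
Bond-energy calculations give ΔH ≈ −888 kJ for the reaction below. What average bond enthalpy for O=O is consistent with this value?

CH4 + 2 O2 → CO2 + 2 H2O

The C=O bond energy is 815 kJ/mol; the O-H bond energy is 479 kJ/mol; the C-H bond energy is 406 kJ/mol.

D(O=O) ≈ 517 kJ/mol

Let D be the O=O bond energy.
Σ(broken) = 4×406 + 2×D = 1624 + 2D
Σ(formed) = 2×815 + 4×479 = 3546
ΔH = Σ(broken) − Σ(formed) = (1624 + 2D) − (3546) = −1922 + 2D
Setting this equal to −888 kJ gives 2D = 1034, so D = 517 kJ/mol.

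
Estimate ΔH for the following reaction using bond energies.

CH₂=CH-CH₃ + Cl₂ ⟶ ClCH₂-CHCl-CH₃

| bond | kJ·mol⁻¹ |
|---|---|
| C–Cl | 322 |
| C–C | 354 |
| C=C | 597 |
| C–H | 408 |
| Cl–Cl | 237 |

Bonds broken (reactants):
  C–C: 1 × 354 = 354
  C–H: 6 × 408 = 2448
  C=C: 1 × 597 = 597
  Cl–Cl: 1 × 237 = 237
  Σ(broken) = 3636 kJ
Bonds formed (products):
  C–C: 2 × 354 = 708
  C–Cl: 2 × 322 = 644
  C–H: 6 × 408 = 2448
  Σ(formed) = 3800 kJ
ΔH = Σ(broken) − Σ(formed) = 3636 − 3800 = −164 kJ

ΔH ≈ −164 kJ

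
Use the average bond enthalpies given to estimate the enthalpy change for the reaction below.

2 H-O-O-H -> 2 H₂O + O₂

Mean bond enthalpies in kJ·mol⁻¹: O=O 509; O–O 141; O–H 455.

Bonds broken (reactants):
  O–H: 4 × 455 = 1820
  O–O: 2 × 141 = 282
  Σ(broken) = 2102 kJ
Bonds formed (products):
  O–H: 4 × 455 = 1820
  O=O: 1 × 509 = 509
  Σ(formed) = 2329 kJ
ΔH = Σ(broken) − Σ(formed) = 2102 − 2329 = −227 kJ

ΔH ≈ −227 kJ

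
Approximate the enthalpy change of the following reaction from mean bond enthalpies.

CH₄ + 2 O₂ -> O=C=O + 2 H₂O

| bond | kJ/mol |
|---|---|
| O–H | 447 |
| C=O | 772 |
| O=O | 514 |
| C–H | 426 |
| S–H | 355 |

ΔH ≈ −600 kJ

Bonds broken (reactants):
  C–H: 4 × 426 = 1704
  O=O: 2 × 514 = 1028
  Σ(broken) = 2732 kJ
Bonds formed (products):
  C=O: 2 × 772 = 1544
  O–H: 4 × 447 = 1788
  Σ(formed) = 3332 kJ
ΔH = Σ(broken) − Σ(formed) = 2732 − 3332 = −600 kJ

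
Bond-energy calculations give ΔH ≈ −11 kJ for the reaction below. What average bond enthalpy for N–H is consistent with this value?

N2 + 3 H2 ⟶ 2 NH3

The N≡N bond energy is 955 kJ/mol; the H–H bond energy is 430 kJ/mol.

D(N–H) ≈ 376 kJ/mol

Let D be the N–H bond energy.
Σ(broken) = 3×430 + 1×955 = 2245
Σ(formed) = 6×D = 6D
ΔH = Σ(broken) − Σ(formed) = (2245) − (6D) = +2245 − 6D
Setting this equal to −11 kJ gives 6D = 2256, so D = 376 kJ/mol.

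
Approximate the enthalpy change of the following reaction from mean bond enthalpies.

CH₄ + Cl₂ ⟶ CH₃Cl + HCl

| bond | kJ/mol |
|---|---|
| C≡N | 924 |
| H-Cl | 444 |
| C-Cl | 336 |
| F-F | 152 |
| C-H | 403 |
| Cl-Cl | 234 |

ΔH ≈ −143 kJ

Bonds broken (reactants):
  C-H: 4 × 403 = 1612
  Cl-Cl: 1 × 234 = 234
  Σ(broken) = 1846 kJ
Bonds formed (products):
  C-Cl: 1 × 336 = 336
  C-H: 3 × 403 = 1209
  H-Cl: 1 × 444 = 444
  Σ(formed) = 1989 kJ
ΔH = Σ(broken) − Σ(formed) = 1846 − 1989 = −143 kJ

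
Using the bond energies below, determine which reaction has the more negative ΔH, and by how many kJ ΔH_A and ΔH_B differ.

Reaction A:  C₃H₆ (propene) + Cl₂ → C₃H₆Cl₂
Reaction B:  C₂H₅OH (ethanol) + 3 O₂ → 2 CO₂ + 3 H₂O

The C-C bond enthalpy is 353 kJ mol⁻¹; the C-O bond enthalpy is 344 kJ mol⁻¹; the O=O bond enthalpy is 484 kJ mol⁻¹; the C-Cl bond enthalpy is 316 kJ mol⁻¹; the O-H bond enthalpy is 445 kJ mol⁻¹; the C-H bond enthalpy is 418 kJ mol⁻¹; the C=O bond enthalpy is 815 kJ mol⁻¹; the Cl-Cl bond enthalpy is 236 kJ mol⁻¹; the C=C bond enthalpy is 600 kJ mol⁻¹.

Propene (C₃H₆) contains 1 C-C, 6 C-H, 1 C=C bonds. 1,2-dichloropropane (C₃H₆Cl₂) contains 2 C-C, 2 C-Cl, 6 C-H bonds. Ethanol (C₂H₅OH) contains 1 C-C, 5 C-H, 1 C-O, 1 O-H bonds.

Reaction B, by 1097 kJ

Reaction A:
  Bonds broken (reactants):
    C-C: 1 × 353 = 353
    C-H: 6 × 418 = 2508
    C=C: 1 × 600 = 600
    Cl-Cl: 1 × 236 = 236
    Σ(broken) = 3697 kJ
  Bonds formed (products):
    C-C: 2 × 353 = 706
    C-Cl: 2 × 316 = 632
    C-H: 6 × 418 = 2508
    Σ(formed) = 3846 kJ
  ΔH_A = 3697 − 3846 = −149 kJ
Reaction B:
  Bonds broken (reactants):
    C-C: 1 × 353 = 353
    C-H: 5 × 418 = 2090
    C-O: 1 × 344 = 344
    O-H: 1 × 445 = 445
    O=O: 3 × 484 = 1452
    Σ(broken) = 4684 kJ
  Bonds formed (products):
    C=O: 4 × 815 = 3260
    O-H: 6 × 445 = 2670
    Σ(formed) = 5930 kJ
  ΔH_B = 4684 − 5930 = −1246 kJ
ΔH_A − ΔH_B = +1097 kJ, so reaction B has the more negative ΔH; |ΔH_A − ΔH_B| = 1097 kJ.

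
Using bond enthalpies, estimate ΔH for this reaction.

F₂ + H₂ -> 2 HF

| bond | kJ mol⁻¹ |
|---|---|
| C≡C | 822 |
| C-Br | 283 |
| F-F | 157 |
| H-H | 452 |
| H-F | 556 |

Bonds broken (reactants):
  F-F: 1 × 157 = 157
  H-H: 1 × 452 = 452
  Σ(broken) = 609 kJ
Bonds formed (products):
  H-F: 2 × 556 = 1112
  Σ(formed) = 1112 kJ
ΔH = Σ(broken) − Σ(formed) = 609 − 1112 = −503 kJ

ΔH ≈ −503 kJ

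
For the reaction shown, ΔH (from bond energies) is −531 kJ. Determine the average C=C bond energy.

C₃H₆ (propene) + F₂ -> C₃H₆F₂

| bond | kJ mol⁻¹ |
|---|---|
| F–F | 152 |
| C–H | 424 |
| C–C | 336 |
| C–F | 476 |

D(C=C) ≈ 605 kJ/mol

Let D be the C=C bond energy.
Σ(broken) = 1×336 + 6×424 + 1×D + 1×152 = 3032 + D
Σ(formed) = 2×336 + 2×476 + 6×424 = 4168
ΔH = Σ(broken) − Σ(formed) = (3032 + D) − (4168) = −1136 + D
Setting this equal to −531 kJ gives D = 605 kJ/mol.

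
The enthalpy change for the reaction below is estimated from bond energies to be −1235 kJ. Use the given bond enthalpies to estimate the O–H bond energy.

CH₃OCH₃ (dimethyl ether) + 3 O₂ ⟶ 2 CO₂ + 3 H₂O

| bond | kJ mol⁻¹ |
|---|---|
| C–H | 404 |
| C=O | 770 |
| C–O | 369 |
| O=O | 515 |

D(O–H) ≈ 477 kJ/mol

Let D be the O–H bond energy.
Σ(broken) = 6×404 + 2×369 + 3×515 = 4707
Σ(formed) = 4×770 + 6×D = 3080 + 6D
ΔH = Σ(broken) − Σ(formed) = (4707) − (3080 + 6D) = +1627 − 6D
Setting this equal to −1235 kJ gives 6D = 2862, so D = 477 kJ/mol.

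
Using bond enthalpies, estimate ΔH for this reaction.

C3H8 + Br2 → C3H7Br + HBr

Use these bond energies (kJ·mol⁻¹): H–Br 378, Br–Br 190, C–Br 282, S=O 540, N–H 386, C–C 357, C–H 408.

ΔH ≈ −62 kJ

Bonds broken (reactants):
  Br–Br: 1 × 190 = 190
  C–C: 2 × 357 = 714
  C–H: 8 × 408 = 3264
  Σ(broken) = 4168 kJ
Bonds formed (products):
  C–Br: 1 × 282 = 282
  C–C: 2 × 357 = 714
  C–H: 7 × 408 = 2856
  H–Br: 1 × 378 = 378
  Σ(formed) = 4230 kJ
ΔH = Σ(broken) − Σ(formed) = 4168 − 4230 = −62 kJ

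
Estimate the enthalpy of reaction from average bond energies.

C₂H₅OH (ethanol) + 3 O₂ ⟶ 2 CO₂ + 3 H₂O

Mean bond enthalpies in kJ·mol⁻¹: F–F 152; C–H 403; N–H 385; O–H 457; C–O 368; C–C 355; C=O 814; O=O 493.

ΔH ≈ −1324 kJ

Bonds broken (reactants):
  C–C: 1 × 355 = 355
  C–H: 5 × 403 = 2015
  C–O: 1 × 368 = 368
  O–H: 1 × 457 = 457
  O=O: 3 × 493 = 1479
  Σ(broken) = 4674 kJ
Bonds formed (products):
  C=O: 4 × 814 = 3256
  O–H: 6 × 457 = 2742
  Σ(formed) = 5998 kJ
ΔH = Σ(broken) − Σ(formed) = 4674 − 5998 = −1324 kJ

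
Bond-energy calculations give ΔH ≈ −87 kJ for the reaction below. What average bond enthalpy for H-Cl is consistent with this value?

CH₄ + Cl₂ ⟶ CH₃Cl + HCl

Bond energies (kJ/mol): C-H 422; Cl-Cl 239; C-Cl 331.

D(H-Cl) ≈ 417 kJ/mol

Let D be the H-Cl bond energy.
Σ(broken) = 4×422 + 1×239 = 1927
Σ(formed) = 1×331 + 3×422 + 1×D = 1597 + D
ΔH = Σ(broken) − Σ(formed) = (1927) − (1597 + D) = +330 − D
Setting this equal to −87 kJ gives D = 417 kJ/mol.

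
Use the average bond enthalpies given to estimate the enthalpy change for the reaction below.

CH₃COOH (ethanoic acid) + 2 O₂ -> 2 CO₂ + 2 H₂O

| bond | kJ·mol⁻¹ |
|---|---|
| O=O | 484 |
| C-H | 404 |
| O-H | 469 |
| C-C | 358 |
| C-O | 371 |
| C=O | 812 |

Bonds broken (reactants):
  C-C: 1 × 358 = 358
  C-H: 3 × 404 = 1212
  C-O: 1 × 371 = 371
  C=O: 1 × 812 = 812
  O-H: 1 × 469 = 469
  O=O: 2 × 484 = 968
  Σ(broken) = 4190 kJ
Bonds formed (products):
  C=O: 4 × 812 = 3248
  O-H: 4 × 469 = 1876
  Σ(formed) = 5124 kJ
ΔH = Σ(broken) − Σ(formed) = 4190 − 5124 = −934 kJ

ΔH ≈ −934 kJ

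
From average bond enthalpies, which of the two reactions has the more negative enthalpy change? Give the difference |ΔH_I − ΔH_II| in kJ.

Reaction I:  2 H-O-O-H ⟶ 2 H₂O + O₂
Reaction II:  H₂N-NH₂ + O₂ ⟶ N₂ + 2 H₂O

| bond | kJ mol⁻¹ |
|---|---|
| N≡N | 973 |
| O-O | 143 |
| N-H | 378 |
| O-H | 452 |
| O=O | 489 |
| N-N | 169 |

Reaction I:
  Bonds broken (reactants):
    O-H: 4 × 452 = 1808
    O-O: 2 × 143 = 286
    Σ(broken) = 2094 kJ
  Bonds formed (products):
    O-H: 4 × 452 = 1808
    O=O: 1 × 489 = 489
    Σ(formed) = 2297 kJ
  ΔH_I = 2094 − 2297 = −203 kJ
Reaction II:
  Bonds broken (reactants):
    N-H: 4 × 378 = 1512
    N-N: 1 × 169 = 169
    O=O: 1 × 489 = 489
    Σ(broken) = 2170 kJ
  Bonds formed (products):
    N≡N: 1 × 973 = 973
    O-H: 4 × 452 = 1808
    Σ(formed) = 2781 kJ
  ΔH_II = 2170 − 2781 = −611 kJ
ΔH_I − ΔH_II = +408 kJ, so reaction II has the more negative ΔH; |ΔH_I − ΔH_II| = 408 kJ.

Reaction II, by 408 kJ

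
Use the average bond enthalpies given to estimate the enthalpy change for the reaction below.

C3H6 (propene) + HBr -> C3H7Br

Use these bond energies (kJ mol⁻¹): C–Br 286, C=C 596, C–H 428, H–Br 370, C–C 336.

ΔH ≈ −84 kJ

Bonds broken (reactants):
  C–C: 1 × 336 = 336
  C–H: 6 × 428 = 2568
  C=C: 1 × 596 = 596
  H–Br: 1 × 370 = 370
  Σ(broken) = 3870 kJ
Bonds formed (products):
  C–Br: 1 × 286 = 286
  C–C: 2 × 336 = 672
  C–H: 7 × 428 = 2996
  Σ(formed) = 3954 kJ
ΔH = Σ(broken) − Σ(formed) = 3870 − 3954 = −84 kJ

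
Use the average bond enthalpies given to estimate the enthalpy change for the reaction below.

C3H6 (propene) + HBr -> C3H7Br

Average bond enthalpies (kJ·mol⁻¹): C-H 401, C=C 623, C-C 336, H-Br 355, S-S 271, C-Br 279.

ΔH ≈ −38 kJ

Bonds broken (reactants):
  C-C: 1 × 336 = 336
  C-H: 6 × 401 = 2406
  C=C: 1 × 623 = 623
  H-Br: 1 × 355 = 355
  Σ(broken) = 3720 kJ
Bonds formed (products):
  C-Br: 1 × 279 = 279
  C-C: 2 × 336 = 672
  C-H: 7 × 401 = 2807
  Σ(formed) = 3758 kJ
ΔH = Σ(broken) − Σ(formed) = 3720 − 3758 = −38 kJ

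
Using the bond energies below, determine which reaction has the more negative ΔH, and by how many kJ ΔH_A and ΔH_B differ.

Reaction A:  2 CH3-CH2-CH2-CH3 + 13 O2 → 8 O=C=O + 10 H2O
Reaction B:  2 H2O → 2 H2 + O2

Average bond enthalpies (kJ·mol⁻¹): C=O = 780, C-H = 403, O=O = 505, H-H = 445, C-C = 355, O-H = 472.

Reaction A, by 5658 kJ

Reaction A:
  Bonds broken (reactants):
    C-C: 6 × 355 = 2130
    C-H: 20 × 403 = 8060
    O=O: 13 × 505 = 6565
    Σ(broken) = 16755 kJ
  Bonds formed (products):
    C=O: 16 × 780 = 12480
    O-H: 20 × 472 = 9440
    Σ(formed) = 21920 kJ
  ΔH_A = 16755 − 21920 = −5165 kJ
Reaction B:
  Bonds broken (reactants):
    O-H: 4 × 472 = 1888
    Σ(broken) = 1888 kJ
  Bonds formed (products):
    H-H: 2 × 445 = 890
    O=O: 1 × 505 = 505
    Σ(formed) = 1395 kJ
  ΔH_B = 1888 − 1395 = +493 kJ
ΔH_A − ΔH_B = −5658 kJ, so reaction A has the more negative ΔH; |ΔH_A − ΔH_B| = 5658 kJ.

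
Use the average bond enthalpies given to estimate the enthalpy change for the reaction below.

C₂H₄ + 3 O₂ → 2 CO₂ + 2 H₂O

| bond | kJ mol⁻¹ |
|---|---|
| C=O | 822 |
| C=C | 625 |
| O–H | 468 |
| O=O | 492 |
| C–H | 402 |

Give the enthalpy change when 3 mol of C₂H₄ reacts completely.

ΔH = −4353 kJ

Bonds broken (reactants):
  C–H: 4 × 402 = 1608
  C=C: 1 × 625 = 625
  O=O: 3 × 492 = 1476
  Σ(broken) = 3709 kJ
Bonds formed (products):
  C=O: 4 × 822 = 3288
  O–H: 4 × 468 = 1872
  Σ(formed) = 5160 kJ
ΔH = Σ(broken) − Σ(formed) = 3709 − 5160 = −1451 kJ
For 3× the reaction as written: 3 × (−1451) = −4353 kJ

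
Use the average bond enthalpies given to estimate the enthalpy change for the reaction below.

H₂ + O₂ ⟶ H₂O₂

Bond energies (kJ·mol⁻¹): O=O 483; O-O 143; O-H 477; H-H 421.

ΔH ≈ −193 kJ

Bonds broken (reactants):
  H-H: 1 × 421 = 421
  O=O: 1 × 483 = 483
  Σ(broken) = 904 kJ
Bonds formed (products):
  O-H: 2 × 477 = 954
  O-O: 1 × 143 = 143
  Σ(formed) = 1097 kJ
ΔH = Σ(broken) − Σ(formed) = 904 − 1097 = −193 kJ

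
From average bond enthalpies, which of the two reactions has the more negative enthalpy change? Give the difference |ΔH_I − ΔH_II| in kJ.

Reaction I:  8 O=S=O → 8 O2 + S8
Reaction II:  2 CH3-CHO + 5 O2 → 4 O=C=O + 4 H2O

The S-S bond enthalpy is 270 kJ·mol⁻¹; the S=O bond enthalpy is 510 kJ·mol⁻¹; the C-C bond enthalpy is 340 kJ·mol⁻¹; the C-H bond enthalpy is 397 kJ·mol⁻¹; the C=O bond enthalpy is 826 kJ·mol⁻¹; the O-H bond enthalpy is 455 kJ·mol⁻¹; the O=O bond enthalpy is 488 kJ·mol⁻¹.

Reaction II, by 4396 kJ

Reaction I:
  Bonds broken (reactants):
    S=O: 16 × 510 = 8160
    Σ(broken) = 8160 kJ
  Bonds formed (products):
    O=O: 8 × 488 = 3904
    S-S: 8 × 270 = 2160
    Σ(formed) = 6064 kJ
  ΔH_I = 8160 − 6064 = +2096 kJ
Reaction II:
  Bonds broken (reactants):
    C-C: 2 × 340 = 680
    C-H: 8 × 397 = 3176
    C=O: 2 × 826 = 1652
    O=O: 5 × 488 = 2440
    Σ(broken) = 7948 kJ
  Bonds formed (products):
    C=O: 8 × 826 = 6608
    O-H: 8 × 455 = 3640
    Σ(formed) = 10248 kJ
  ΔH_II = 7948 − 10248 = −2300 kJ
ΔH_I − ΔH_II = +4396 kJ, so reaction II has the more negative ΔH; |ΔH_I − ΔH_II| = 4396 kJ.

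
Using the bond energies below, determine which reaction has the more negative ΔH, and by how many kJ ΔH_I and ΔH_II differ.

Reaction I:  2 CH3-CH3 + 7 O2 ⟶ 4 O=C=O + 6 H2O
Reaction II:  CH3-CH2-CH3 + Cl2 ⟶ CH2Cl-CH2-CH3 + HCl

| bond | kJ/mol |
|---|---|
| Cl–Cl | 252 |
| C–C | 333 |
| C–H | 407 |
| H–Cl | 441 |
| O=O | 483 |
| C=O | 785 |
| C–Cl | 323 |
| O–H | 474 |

Reaction I, by 2932 kJ

Reaction I:
  Bonds broken (reactants):
    C–C: 2 × 333 = 666
    C–H: 12 × 407 = 4884
    O=O: 7 × 483 = 3381
    Σ(broken) = 8931 kJ
  Bonds formed (products):
    C=O: 8 × 785 = 6280
    O–H: 12 × 474 = 5688
    Σ(formed) = 11968 kJ
  ΔH_I = 8931 − 11968 = −3037 kJ
Reaction II:
  Bonds broken (reactants):
    C–C: 2 × 333 = 666
    C–H: 8 × 407 = 3256
    Cl–Cl: 1 × 252 = 252
    Σ(broken) = 4174 kJ
  Bonds formed (products):
    C–C: 2 × 333 = 666
    C–Cl: 1 × 323 = 323
    C–H: 7 × 407 = 2849
    H–Cl: 1 × 441 = 441
    Σ(formed) = 4279 kJ
  ΔH_II = 4174 − 4279 = −105 kJ
ΔH_I − ΔH_II = −2932 kJ, so reaction I has the more negative ΔH; |ΔH_I − ΔH_II| = 2932 kJ.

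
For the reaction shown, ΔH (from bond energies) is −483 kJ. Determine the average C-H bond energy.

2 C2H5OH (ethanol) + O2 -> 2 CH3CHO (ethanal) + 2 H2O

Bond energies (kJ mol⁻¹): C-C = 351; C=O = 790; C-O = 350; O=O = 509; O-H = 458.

D(C-H) ≈ 402 kJ/mol

Let D be the C-H bond energy.
Σ(broken) = 2×351 + 10×D + 2×350 + 2×458 + 1×509 = 2827 + 10D
Σ(formed) = 2×351 + 8×D + 2×790 + 4×458 = 4114 + 8D
ΔH = Σ(broken) − Σ(formed) = (2827 + 10D) − (4114 + 8D) = −1287 + 2D
Setting this equal to −483 kJ gives 2D = 804, so D = 402 kJ/mol.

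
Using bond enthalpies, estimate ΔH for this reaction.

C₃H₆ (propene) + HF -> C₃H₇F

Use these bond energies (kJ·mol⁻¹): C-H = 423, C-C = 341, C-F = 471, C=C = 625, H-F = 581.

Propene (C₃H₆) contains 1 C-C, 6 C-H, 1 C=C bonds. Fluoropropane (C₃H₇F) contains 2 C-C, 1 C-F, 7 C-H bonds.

Bonds broken (reactants):
  C-C: 1 × 341 = 341
  C-H: 6 × 423 = 2538
  C=C: 1 × 625 = 625
  H-F: 1 × 581 = 581
  Σ(broken) = 4085 kJ
Bonds formed (products):
  C-C: 2 × 341 = 682
  C-F: 1 × 471 = 471
  C-H: 7 × 423 = 2961
  Σ(formed) = 4114 kJ
ΔH = Σ(broken) − Σ(formed) = 4085 − 4114 = −29 kJ

ΔH ≈ −29 kJ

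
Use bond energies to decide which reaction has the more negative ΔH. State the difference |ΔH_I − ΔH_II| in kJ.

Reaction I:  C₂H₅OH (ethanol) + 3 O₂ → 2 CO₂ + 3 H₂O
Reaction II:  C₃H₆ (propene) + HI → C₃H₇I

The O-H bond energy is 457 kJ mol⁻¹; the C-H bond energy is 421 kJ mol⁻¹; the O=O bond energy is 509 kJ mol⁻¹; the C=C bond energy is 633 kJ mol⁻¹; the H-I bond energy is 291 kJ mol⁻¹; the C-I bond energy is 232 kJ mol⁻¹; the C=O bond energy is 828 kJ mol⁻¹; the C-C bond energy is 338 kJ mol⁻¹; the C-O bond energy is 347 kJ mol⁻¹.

Reaction I:
  Bonds broken (reactants):
    C-C: 1 × 338 = 338
    C-H: 5 × 421 = 2105
    C-O: 1 × 347 = 347
    O-H: 1 × 457 = 457
    O=O: 3 × 509 = 1527
    Σ(broken) = 4774 kJ
  Bonds formed (products):
    C=O: 4 × 828 = 3312
    O-H: 6 × 457 = 2742
    Σ(formed) = 6054 kJ
  ΔH_I = 4774 − 6054 = −1280 kJ
Reaction II:
  Bonds broken (reactants):
    C-C: 1 × 338 = 338
    C-H: 6 × 421 = 2526
    C=C: 1 × 633 = 633
    H-I: 1 × 291 = 291
    Σ(broken) = 3788 kJ
  Bonds formed (products):
    C-C: 2 × 338 = 676
    C-H: 7 × 421 = 2947
    C-I: 1 × 232 = 232
    Σ(formed) = 3855 kJ
  ΔH_II = 3788 − 3855 = −67 kJ
ΔH_I − ΔH_II = −1213 kJ, so reaction I has the more negative ΔH; |ΔH_I − ΔH_II| = 1213 kJ.

Reaction I, by 1213 kJ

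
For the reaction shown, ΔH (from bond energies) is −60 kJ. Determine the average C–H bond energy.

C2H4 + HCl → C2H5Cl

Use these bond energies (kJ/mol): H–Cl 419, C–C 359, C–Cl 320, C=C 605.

D(C–H) ≈ 405 kJ/mol

Let D be the C–H bond energy.
Σ(broken) = 4×D + 1×605 + 1×419 = 1024 + 4D
Σ(formed) = 1×359 + 1×320 + 5×D = 679 + 5D
ΔH = Σ(broken) − Σ(formed) = (1024 + 4D) − (679 + 5D) = +345 − D
Setting this equal to −60 kJ gives D = 405 kJ/mol.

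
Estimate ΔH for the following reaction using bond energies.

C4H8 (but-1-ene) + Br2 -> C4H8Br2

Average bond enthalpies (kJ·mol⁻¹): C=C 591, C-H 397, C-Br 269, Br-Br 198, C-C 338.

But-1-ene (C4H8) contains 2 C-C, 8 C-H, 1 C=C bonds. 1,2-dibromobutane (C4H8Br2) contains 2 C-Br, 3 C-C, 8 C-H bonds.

ΔH ≈ −87 kJ

Bonds broken (reactants):
  Br-Br: 1 × 198 = 198
  C-C: 2 × 338 = 676
  C-H: 8 × 397 = 3176
  C=C: 1 × 591 = 591
  Σ(broken) = 4641 kJ
Bonds formed (products):
  C-Br: 2 × 269 = 538
  C-C: 3 × 338 = 1014
  C-H: 8 × 397 = 3176
  Σ(formed) = 4728 kJ
ΔH = Σ(broken) − Σ(formed) = 4641 − 4728 = −87 kJ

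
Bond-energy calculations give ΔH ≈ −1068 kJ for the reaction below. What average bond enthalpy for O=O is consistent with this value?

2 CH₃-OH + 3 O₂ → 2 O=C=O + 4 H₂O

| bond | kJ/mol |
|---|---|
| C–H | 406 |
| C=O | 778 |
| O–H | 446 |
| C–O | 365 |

D(O=O) ≈ 518 kJ/mol

Let D be the O=O bond energy.
Σ(broken) = 6×406 + 2×365 + 2×446 + 3×D = 4058 + 3D
Σ(formed) = 4×778 + 8×446 = 6680
ΔH = Σ(broken) − Σ(formed) = (4058 + 3D) − (6680) = −2622 + 3D
Setting this equal to −1068 kJ gives 3D = 1554, so D = 518 kJ/mol.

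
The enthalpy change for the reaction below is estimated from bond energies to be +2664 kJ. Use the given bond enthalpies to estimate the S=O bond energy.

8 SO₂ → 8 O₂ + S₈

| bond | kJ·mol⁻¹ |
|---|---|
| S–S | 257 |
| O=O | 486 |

Let D be the S=O bond energy.
Σ(broken) = 16×D = 16D
Σ(formed) = 8×486 + 8×257 = 5944
ΔH = Σ(broken) − Σ(formed) = (16D) − (5944) = −5944 + 16D
Setting this equal to +2664 kJ gives 16D = 8608, so D = 538 kJ/mol.

D(S=O) ≈ 538 kJ/mol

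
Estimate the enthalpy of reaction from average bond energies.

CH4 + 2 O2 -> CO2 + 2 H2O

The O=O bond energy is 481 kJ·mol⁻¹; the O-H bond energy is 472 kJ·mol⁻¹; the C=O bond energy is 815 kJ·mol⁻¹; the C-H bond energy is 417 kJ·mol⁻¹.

ΔH ≈ −888 kJ

Bonds broken (reactants):
  C-H: 4 × 417 = 1668
  O=O: 2 × 481 = 962
  Σ(broken) = 2630 kJ
Bonds formed (products):
  C=O: 2 × 815 = 1630
  O-H: 4 × 472 = 1888
  Σ(formed) = 3518 kJ
ΔH = Σ(broken) − Σ(formed) = 2630 − 3518 = −888 kJ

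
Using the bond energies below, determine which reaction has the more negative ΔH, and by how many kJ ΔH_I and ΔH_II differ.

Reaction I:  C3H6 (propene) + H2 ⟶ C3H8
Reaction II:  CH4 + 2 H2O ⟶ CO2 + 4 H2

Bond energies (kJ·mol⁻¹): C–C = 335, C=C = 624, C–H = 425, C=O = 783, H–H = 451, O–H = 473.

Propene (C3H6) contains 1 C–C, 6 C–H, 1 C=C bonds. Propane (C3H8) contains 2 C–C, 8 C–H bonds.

Reaction I:
  Bonds broken (reactants):
    C–C: 1 × 335 = 335
    C–H: 6 × 425 = 2550
    C=C: 1 × 624 = 624
    H–H: 1 × 451 = 451
    Σ(broken) = 3960 kJ
  Bonds formed (products):
    C–C: 2 × 335 = 670
    C–H: 8 × 425 = 3400
    Σ(formed) = 4070 kJ
  ΔH_I = 3960 − 4070 = −110 kJ
Reaction II:
  Bonds broken (reactants):
    C–H: 4 × 425 = 1700
    O–H: 4 × 473 = 1892
    Σ(broken) = 3592 kJ
  Bonds formed (products):
    C=O: 2 × 783 = 1566
    H–H: 4 × 451 = 1804
    Σ(formed) = 3370 kJ
  ΔH_II = 3592 − 3370 = +222 kJ
ΔH_I − ΔH_II = −332 kJ, so reaction I has the more negative ΔH; |ΔH_I − ΔH_II| = 332 kJ.

Reaction I, by 332 kJ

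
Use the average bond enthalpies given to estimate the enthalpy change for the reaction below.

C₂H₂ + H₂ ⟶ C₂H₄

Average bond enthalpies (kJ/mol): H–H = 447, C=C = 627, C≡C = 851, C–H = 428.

Bonds broken (reactants):
  C≡C: 1 × 851 = 851
  C–H: 2 × 428 = 856
  H–H: 1 × 447 = 447
  Σ(broken) = 2154 kJ
Bonds formed (products):
  C–H: 4 × 428 = 1712
  C=C: 1 × 627 = 627
  Σ(formed) = 2339 kJ
ΔH = Σ(broken) − Σ(formed) = 2154 − 2339 = −185 kJ

ΔH ≈ −185 kJ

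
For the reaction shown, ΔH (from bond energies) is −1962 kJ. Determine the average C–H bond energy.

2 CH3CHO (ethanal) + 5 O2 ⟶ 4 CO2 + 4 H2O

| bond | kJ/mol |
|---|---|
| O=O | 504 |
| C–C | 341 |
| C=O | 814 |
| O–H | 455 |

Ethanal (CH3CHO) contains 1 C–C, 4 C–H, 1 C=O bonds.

Let D be the C–H bond energy.
Σ(broken) = 2×341 + 8×D + 2×814 + 5×504 = 4830 + 8D
Σ(formed) = 8×814 + 8×455 = 10152
ΔH = Σ(broken) − Σ(formed) = (4830 + 8D) − (10152) = −5322 + 8D
Setting this equal to −1962 kJ gives 8D = 3360, so D = 420 kJ/mol.

D(C–H) ≈ 420 kJ/mol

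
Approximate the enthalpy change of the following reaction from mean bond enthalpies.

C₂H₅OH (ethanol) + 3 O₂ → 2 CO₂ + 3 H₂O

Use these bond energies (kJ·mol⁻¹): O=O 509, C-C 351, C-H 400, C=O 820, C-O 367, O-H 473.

ΔH ≈ −1400 kJ

Bonds broken (reactants):
  C-C: 1 × 351 = 351
  C-H: 5 × 400 = 2000
  C-O: 1 × 367 = 367
  O-H: 1 × 473 = 473
  O=O: 3 × 509 = 1527
  Σ(broken) = 4718 kJ
Bonds formed (products):
  C=O: 4 × 820 = 3280
  O-H: 6 × 473 = 2838
  Σ(formed) = 6118 kJ
ΔH = Σ(broken) − Σ(formed) = 4718 − 6118 = −1400 kJ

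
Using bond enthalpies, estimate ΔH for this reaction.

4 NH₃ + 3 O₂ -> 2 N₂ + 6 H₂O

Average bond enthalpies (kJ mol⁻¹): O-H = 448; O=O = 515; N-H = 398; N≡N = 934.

Bonds broken (reactants):
  N-H: 12 × 398 = 4776
  O=O: 3 × 515 = 1545
  Σ(broken) = 6321 kJ
Bonds formed (products):
  N≡N: 2 × 934 = 1868
  O-H: 12 × 448 = 5376
  Σ(formed) = 7244 kJ
ΔH = Σ(broken) − Σ(formed) = 6321 − 7244 = −923 kJ

ΔH ≈ −923 kJ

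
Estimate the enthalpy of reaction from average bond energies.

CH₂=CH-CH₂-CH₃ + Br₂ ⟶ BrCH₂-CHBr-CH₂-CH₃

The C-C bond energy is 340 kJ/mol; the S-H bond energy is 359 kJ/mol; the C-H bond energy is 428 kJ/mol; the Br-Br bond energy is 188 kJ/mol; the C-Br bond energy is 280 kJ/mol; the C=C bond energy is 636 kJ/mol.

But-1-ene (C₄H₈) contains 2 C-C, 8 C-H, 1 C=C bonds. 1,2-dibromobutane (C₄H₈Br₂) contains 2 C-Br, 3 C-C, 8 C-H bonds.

Bonds broken (reactants):
  Br-Br: 1 × 188 = 188
  C-C: 2 × 340 = 680
  C-H: 8 × 428 = 3424
  C=C: 1 × 636 = 636
  Σ(broken) = 4928 kJ
Bonds formed (products):
  C-Br: 2 × 280 = 560
  C-C: 3 × 340 = 1020
  C-H: 8 × 428 = 3424
  Σ(formed) = 5004 kJ
ΔH = Σ(broken) − Σ(formed) = 4928 − 5004 = −76 kJ

ΔH ≈ −76 kJ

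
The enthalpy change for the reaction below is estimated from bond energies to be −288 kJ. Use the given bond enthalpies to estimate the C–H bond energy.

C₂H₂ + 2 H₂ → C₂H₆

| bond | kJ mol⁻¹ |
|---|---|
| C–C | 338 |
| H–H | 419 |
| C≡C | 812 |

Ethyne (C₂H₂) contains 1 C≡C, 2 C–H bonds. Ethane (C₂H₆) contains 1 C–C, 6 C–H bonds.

D(C–H) ≈ 400 kJ/mol

Let D be the C–H bond energy.
Σ(broken) = 1×812 + 2×D + 2×419 = 1650 + 2D
Σ(formed) = 1×338 + 6×D = 338 + 6D
ΔH = Σ(broken) − Σ(formed) = (1650 + 2D) − (338 + 6D) = +1312 − 4D
Setting this equal to −288 kJ gives 4D = 1600, so D = 400 kJ/mol.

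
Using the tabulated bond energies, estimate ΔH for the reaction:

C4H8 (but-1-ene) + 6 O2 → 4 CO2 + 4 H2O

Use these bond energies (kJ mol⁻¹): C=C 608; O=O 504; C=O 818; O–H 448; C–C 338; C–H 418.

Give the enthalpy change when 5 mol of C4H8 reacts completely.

Bonds broken (reactants):
  C–C: 2 × 338 = 676
  C–H: 8 × 418 = 3344
  C=C: 1 × 608 = 608
  O=O: 6 × 504 = 3024
  Σ(broken) = 7652 kJ
Bonds formed (products):
  C=O: 8 × 818 = 6544
  O–H: 8 × 448 = 3584
  Σ(formed) = 10128 kJ
ΔH = Σ(broken) − Σ(formed) = 7652 − 10128 = −2476 kJ
For 5× the reaction as written: 5 × (−2476) = −12380 kJ

ΔH = −12380 kJ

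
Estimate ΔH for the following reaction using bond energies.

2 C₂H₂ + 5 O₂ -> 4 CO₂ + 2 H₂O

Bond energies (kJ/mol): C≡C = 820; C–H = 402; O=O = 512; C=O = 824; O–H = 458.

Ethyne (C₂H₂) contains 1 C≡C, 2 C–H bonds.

Bonds broken (reactants):
  C≡C: 2 × 820 = 1640
  C–H: 4 × 402 = 1608
  O=O: 5 × 512 = 2560
  Σ(broken) = 5808 kJ
Bonds formed (products):
  C=O: 8 × 824 = 6592
  O–H: 4 × 458 = 1832
  Σ(formed) = 8424 kJ
ΔH = Σ(broken) − Σ(formed) = 5808 − 8424 = −2616 kJ

ΔH ≈ −2616 kJ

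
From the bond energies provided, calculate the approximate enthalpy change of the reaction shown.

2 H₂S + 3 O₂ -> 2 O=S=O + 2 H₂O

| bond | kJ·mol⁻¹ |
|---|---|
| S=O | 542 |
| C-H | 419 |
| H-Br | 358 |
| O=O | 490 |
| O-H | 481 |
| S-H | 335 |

ΔH ≈ −1282 kJ

Bonds broken (reactants):
  O=O: 3 × 490 = 1470
  S-H: 4 × 335 = 1340
  Σ(broken) = 2810 kJ
Bonds formed (products):
  O-H: 4 × 481 = 1924
  S=O: 4 × 542 = 2168
  Σ(formed) = 4092 kJ
ΔH = Σ(broken) − Σ(formed) = 2810 − 4092 = −1282 kJ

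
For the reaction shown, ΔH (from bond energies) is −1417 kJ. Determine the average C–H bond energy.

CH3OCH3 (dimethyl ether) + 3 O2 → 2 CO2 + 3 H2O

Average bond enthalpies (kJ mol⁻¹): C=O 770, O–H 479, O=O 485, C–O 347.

D(C–H) ≈ 398 kJ/mol

Let D be the C–H bond energy.
Σ(broken) = 6×D + 2×347 + 3×485 = 2149 + 6D
Σ(formed) = 4×770 + 6×479 = 5954
ΔH = Σ(broken) − Σ(formed) = (2149 + 6D) − (5954) = −3805 + 6D
Setting this equal to −1417 kJ gives 6D = 2388, so D = 398 kJ/mol.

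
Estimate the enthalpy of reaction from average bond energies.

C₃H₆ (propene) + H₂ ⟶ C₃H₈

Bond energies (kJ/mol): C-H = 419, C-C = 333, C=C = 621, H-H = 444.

Bonds broken (reactants):
  C-C: 1 × 333 = 333
  C-H: 6 × 419 = 2514
  C=C: 1 × 621 = 621
  H-H: 1 × 444 = 444
  Σ(broken) = 3912 kJ
Bonds formed (products):
  C-C: 2 × 333 = 666
  C-H: 8 × 419 = 3352
  Σ(formed) = 4018 kJ
ΔH = Σ(broken) − Σ(formed) = 3912 − 4018 = −106 kJ

ΔH ≈ −106 kJ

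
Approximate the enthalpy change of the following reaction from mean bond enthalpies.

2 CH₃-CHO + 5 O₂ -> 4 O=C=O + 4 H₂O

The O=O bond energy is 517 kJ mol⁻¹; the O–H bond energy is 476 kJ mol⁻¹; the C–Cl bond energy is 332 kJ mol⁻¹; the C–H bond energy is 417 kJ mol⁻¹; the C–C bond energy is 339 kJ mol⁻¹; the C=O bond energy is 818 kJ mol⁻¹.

ΔH ≈ −2117 kJ

Bonds broken (reactants):
  C–C: 2 × 339 = 678
  C–H: 8 × 417 = 3336
  C=O: 2 × 818 = 1636
  O=O: 5 × 517 = 2585
  Σ(broken) = 8235 kJ
Bonds formed (products):
  C=O: 8 × 818 = 6544
  O–H: 8 × 476 = 3808
  Σ(formed) = 10352 kJ
ΔH = Σ(broken) − Σ(formed) = 8235 − 10352 = −2117 kJ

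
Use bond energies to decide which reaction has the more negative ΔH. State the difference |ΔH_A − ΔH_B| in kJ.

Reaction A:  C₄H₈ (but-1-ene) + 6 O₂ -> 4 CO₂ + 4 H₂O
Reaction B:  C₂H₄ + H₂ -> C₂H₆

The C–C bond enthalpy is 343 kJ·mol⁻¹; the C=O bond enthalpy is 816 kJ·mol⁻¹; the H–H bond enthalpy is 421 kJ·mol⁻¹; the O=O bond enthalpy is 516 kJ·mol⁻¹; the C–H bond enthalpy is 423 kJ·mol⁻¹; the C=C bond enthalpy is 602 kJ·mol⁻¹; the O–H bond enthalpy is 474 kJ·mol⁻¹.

Reaction A, by 2386 kJ

Reaction A:
  Bonds broken (reactants):
    C–C: 2 × 343 = 686
    C–H: 8 × 423 = 3384
    C=C: 1 × 602 = 602
    O=O: 6 × 516 = 3096
    Σ(broken) = 7768 kJ
  Bonds formed (products):
    C=O: 8 × 816 = 6528
    O–H: 8 × 474 = 3792
    Σ(formed) = 10320 kJ
  ΔH_A = 7768 − 10320 = −2552 kJ
Reaction B:
  Bonds broken (reactants):
    C–H: 4 × 423 = 1692
    C=C: 1 × 602 = 602
    H–H: 1 × 421 = 421
    Σ(broken) = 2715 kJ
  Bonds formed (products):
    C–C: 1 × 343 = 343
    C–H: 6 × 423 = 2538
    Σ(formed) = 2881 kJ
  ΔH_B = 2715 − 2881 = −166 kJ
ΔH_A − ΔH_B = −2386 kJ, so reaction A has the more negative ΔH; |ΔH_A − ΔH_B| = 2386 kJ.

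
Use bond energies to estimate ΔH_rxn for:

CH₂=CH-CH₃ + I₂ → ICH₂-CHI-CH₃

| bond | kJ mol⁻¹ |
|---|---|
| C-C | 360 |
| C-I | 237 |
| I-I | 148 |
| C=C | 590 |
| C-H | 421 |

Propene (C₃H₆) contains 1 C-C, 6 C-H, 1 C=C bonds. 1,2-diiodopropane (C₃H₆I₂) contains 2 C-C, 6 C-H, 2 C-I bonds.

ΔH ≈ −96 kJ

Bonds broken (reactants):
  C-C: 1 × 360 = 360
  C-H: 6 × 421 = 2526
  C=C: 1 × 590 = 590
  I-I: 1 × 148 = 148
  Σ(broken) = 3624 kJ
Bonds formed (products):
  C-C: 2 × 360 = 720
  C-H: 6 × 421 = 2526
  C-I: 2 × 237 = 474
  Σ(formed) = 3720 kJ
ΔH = Σ(broken) − Σ(formed) = 3624 − 3720 = −96 kJ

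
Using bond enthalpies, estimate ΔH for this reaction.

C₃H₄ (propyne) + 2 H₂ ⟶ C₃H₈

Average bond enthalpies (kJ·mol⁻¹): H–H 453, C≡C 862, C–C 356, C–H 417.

Bonds broken (reactants):
  C≡C: 1 × 862 = 862
  C–C: 1 × 356 = 356
  C–H: 4 × 417 = 1668
  H–H: 2 × 453 = 906
  Σ(broken) = 3792 kJ
Bonds formed (products):
  C–C: 2 × 356 = 712
  C–H: 8 × 417 = 3336
  Σ(formed) = 4048 kJ
ΔH = Σ(broken) − Σ(formed) = 3792 − 4048 = −256 kJ

ΔH ≈ −256 kJ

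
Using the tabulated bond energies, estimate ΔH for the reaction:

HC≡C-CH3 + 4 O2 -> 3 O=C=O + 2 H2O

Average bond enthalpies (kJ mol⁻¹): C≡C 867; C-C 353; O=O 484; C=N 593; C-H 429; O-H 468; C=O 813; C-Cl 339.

Bonds broken (reactants):
  C≡C: 1 × 867 = 867
  C-C: 1 × 353 = 353
  C-H: 4 × 429 = 1716
  O=O: 4 × 484 = 1936
  Σ(broken) = 4872 kJ
Bonds formed (products):
  C=O: 6 × 813 = 4878
  O-H: 4 × 468 = 1872
  Σ(formed) = 6750 kJ
ΔH = Σ(broken) − Σ(formed) = 4872 − 6750 = −1878 kJ

ΔH ≈ −1878 kJ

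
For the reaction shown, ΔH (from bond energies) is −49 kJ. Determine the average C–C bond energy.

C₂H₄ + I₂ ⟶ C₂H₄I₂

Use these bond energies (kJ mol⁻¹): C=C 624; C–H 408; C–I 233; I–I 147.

D(C–C) ≈ 354 kJ/mol

Let D be the C–C bond energy.
Σ(broken) = 4×408 + 1×624 + 1×147 = 2403
Σ(formed) = 1×D + 4×408 + 2×233 = 2098 + D
ΔH = Σ(broken) − Σ(formed) = (2403) − (2098 + D) = +305 − D
Setting this equal to −49 kJ gives D = 354 kJ/mol.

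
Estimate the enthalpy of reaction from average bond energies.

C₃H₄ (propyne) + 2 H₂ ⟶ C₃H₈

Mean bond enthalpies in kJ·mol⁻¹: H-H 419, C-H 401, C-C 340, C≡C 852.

ΔH ≈ −254 kJ

Bonds broken (reactants):
  C≡C: 1 × 852 = 852
  C-C: 1 × 340 = 340
  C-H: 4 × 401 = 1604
  H-H: 2 × 419 = 838
  Σ(broken) = 3634 kJ
Bonds formed (products):
  C-C: 2 × 340 = 680
  C-H: 8 × 401 = 3208
  Σ(formed) = 3888 kJ
ΔH = Σ(broken) − Σ(formed) = 3634 − 3888 = −254 kJ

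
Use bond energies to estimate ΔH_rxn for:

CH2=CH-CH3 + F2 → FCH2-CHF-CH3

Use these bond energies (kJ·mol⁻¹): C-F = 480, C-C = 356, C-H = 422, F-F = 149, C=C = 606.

ΔH ≈ −561 kJ

Bonds broken (reactants):
  C-C: 1 × 356 = 356
  C-H: 6 × 422 = 2532
  C=C: 1 × 606 = 606
  F-F: 1 × 149 = 149
  Σ(broken) = 3643 kJ
Bonds formed (products):
  C-C: 2 × 356 = 712
  C-F: 2 × 480 = 960
  C-H: 6 × 422 = 2532
  Σ(formed) = 4204 kJ
ΔH = Σ(broken) − Σ(formed) = 3643 − 4204 = −561 kJ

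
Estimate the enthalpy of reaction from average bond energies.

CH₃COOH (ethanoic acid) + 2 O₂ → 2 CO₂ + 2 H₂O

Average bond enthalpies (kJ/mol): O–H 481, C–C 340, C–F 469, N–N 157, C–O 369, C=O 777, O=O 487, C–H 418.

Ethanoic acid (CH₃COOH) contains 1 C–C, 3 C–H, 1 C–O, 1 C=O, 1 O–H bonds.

Bonds broken (reactants):
  C–C: 1 × 340 = 340
  C–H: 3 × 418 = 1254
  C–O: 1 × 369 = 369
  C=O: 1 × 777 = 777
  O–H: 1 × 481 = 481
  O=O: 2 × 487 = 974
  Σ(broken) = 4195 kJ
Bonds formed (products):
  C=O: 4 × 777 = 3108
  O–H: 4 × 481 = 1924
  Σ(formed) = 5032 kJ
ΔH = Σ(broken) − Σ(formed) = 4195 − 5032 = −837 kJ

ΔH ≈ −837 kJ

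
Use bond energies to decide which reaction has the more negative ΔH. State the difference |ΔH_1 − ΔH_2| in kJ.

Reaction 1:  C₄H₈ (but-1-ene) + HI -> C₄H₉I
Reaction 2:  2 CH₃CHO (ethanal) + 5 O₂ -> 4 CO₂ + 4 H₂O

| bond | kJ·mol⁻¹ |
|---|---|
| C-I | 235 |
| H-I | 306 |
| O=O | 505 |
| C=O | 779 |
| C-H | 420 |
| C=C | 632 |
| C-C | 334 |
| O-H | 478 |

Reaction 1:
  Bonds broken (reactants):
    C-C: 2 × 334 = 668
    C-H: 8 × 420 = 3360
    C=C: 1 × 632 = 632
    H-I: 1 × 306 = 306
    Σ(broken) = 4966 kJ
  Bonds formed (products):
    C-C: 3 × 334 = 1002
    C-H: 9 × 420 = 3780
    C-I: 1 × 235 = 235
    Σ(formed) = 5017 kJ
  ΔH_1 = 4966 − 5017 = −51 kJ
Reaction 2:
  Bonds broken (reactants):
    C-C: 2 × 334 = 668
    C-H: 8 × 420 = 3360
    C=O: 2 × 779 = 1558
    O=O: 5 × 505 = 2525
    Σ(broken) = 8111 kJ
  Bonds formed (products):
    C=O: 8 × 779 = 6232
    O-H: 8 × 478 = 3824
    Σ(formed) = 10056 kJ
  ΔH_2 = 8111 − 10056 = −1945 kJ
ΔH_1 − ΔH_2 = +1894 kJ, so reaction 2 has the more negative ΔH; |ΔH_1 − ΔH_2| = 1894 kJ.

Reaction 2, by 1894 kJ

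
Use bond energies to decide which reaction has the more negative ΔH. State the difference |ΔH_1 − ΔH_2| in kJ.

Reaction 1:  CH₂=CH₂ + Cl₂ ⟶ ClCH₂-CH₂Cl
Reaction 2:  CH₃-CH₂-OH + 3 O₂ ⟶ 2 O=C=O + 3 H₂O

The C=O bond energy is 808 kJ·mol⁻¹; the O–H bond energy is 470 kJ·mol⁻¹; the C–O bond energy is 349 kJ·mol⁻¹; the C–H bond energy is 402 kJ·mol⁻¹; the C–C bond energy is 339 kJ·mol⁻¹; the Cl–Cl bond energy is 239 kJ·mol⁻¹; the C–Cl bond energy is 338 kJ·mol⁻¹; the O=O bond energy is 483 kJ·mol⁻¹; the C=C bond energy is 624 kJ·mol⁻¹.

Reaction 2, by 1283 kJ

Reaction 1:
  Bonds broken (reactants):
    C–H: 4 × 402 = 1608
    C=C: 1 × 624 = 624
    Cl–Cl: 1 × 239 = 239
    Σ(broken) = 2471 kJ
  Bonds formed (products):
    C–C: 1 × 339 = 339
    C–Cl: 2 × 338 = 676
    C–H: 4 × 402 = 1608
    Σ(formed) = 2623 kJ
  ΔH_1 = 2471 − 2623 = −152 kJ
Reaction 2:
  Bonds broken (reactants):
    C–C: 1 × 339 = 339
    C–H: 5 × 402 = 2010
    C–O: 1 × 349 = 349
    O–H: 1 × 470 = 470
    O=O: 3 × 483 = 1449
    Σ(broken) = 4617 kJ
  Bonds formed (products):
    C=O: 4 × 808 = 3232
    O–H: 6 × 470 = 2820
    Σ(formed) = 6052 kJ
  ΔH_2 = 4617 − 6052 = −1435 kJ
ΔH_1 − ΔH_2 = +1283 kJ, so reaction 2 has the more negative ΔH; |ΔH_1 − ΔH_2| = 1283 kJ.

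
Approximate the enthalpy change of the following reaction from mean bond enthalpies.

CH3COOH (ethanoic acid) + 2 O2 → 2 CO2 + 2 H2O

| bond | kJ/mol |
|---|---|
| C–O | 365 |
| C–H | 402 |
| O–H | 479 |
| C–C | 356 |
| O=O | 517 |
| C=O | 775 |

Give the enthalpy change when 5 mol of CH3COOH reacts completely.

ΔH = −4005 kJ

Bonds broken (reactants):
  C–C: 1 × 356 = 356
  C–H: 3 × 402 = 1206
  C–O: 1 × 365 = 365
  C=O: 1 × 775 = 775
  O–H: 1 × 479 = 479
  O=O: 2 × 517 = 1034
  Σ(broken) = 4215 kJ
Bonds formed (products):
  C=O: 4 × 775 = 3100
  O–H: 4 × 479 = 1916
  Σ(formed) = 5016 kJ
ΔH = Σ(broken) − Σ(formed) = 4215 − 5016 = −801 kJ
For 5× the reaction as written: 5 × (−801) = −4005 kJ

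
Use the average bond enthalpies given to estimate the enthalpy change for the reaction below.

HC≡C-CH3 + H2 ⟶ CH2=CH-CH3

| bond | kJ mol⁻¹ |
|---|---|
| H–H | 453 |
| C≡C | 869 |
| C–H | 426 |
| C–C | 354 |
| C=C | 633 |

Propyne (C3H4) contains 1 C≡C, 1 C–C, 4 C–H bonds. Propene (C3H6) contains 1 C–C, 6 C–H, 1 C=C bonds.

ΔH ≈ −163 kJ

Bonds broken (reactants):
  C≡C: 1 × 869 = 869
  C–C: 1 × 354 = 354
  C–H: 4 × 426 = 1704
  H–H: 1 × 453 = 453
  Σ(broken) = 3380 kJ
Bonds formed (products):
  C–C: 1 × 354 = 354
  C–H: 6 × 426 = 2556
  C=C: 1 × 633 = 633
  Σ(formed) = 3543 kJ
ΔH = Σ(broken) − Σ(formed) = 3380 − 3543 = −163 kJ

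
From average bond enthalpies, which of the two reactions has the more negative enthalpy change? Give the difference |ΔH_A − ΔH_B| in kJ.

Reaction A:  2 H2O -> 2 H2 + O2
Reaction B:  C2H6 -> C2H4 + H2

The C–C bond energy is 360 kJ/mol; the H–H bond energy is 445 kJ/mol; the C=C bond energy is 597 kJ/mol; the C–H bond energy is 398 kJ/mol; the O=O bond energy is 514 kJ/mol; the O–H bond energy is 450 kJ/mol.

Reaction A:
  Bonds broken (reactants):
    O–H: 4 × 450 = 1800
    Σ(broken) = 1800 kJ
  Bonds formed (products):
    H–H: 2 × 445 = 890
    O=O: 1 × 514 = 514
    Σ(formed) = 1404 kJ
  ΔH_A = 1800 − 1404 = +396 kJ
Reaction B:
  Bonds broken (reactants):
    C–C: 1 × 360 = 360
    C–H: 6 × 398 = 2388
    Σ(broken) = 2748 kJ
  Bonds formed (products):
    C–H: 4 × 398 = 1592
    C=C: 1 × 597 = 597
    H–H: 1 × 445 = 445
    Σ(formed) = 2634 kJ
  ΔH_B = 2748 − 2634 = +114 kJ
ΔH_A − ΔH_B = +282 kJ, so reaction B has the more negative ΔH; |ΔH_A − ΔH_B| = 282 kJ.

Reaction B, by 282 kJ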